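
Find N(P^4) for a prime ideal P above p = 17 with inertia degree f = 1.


N(P^a) = p^(a*f)
= 17^(4*1)
= 17^4
= 83521

83521


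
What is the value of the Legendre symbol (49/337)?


p = 337 is prime, so compute (49/337) with the reciprocity algorithm (Jacobi-symbol steps: pull out 2s via (2/n), flip via reciprocity, reduce):
  reciprocity: (49/337) -> +(337/49)
  reduce: (43/49)
  reciprocity: (43/49) -> +(49/43)
  reduce: (6/43)
  pull out 2: (2/43) = -1  (since 43 mod 8 = 3)
  reciprocity: (3/43) -> -(43/3)
  reduce: (1/3)
  (1/3) = 1
Product of signs = 1
(49/337) = 1

1


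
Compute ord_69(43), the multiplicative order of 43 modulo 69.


We want ord_69(43), the smallest k >= 1 with 43^k = 1 mod 69.
n = 69 = 3 * 23, phi(69) = 44; the order divides phi(n).
Divisors of 44: 1, 2, 4, 11, 22, 44
Repeated squaring mod 69: 43^1 = 43, 43^2 = 55, 43^4 = 58, 43^8 = 52, 43^16 = 13, 43^32 = 31
Test divisors in increasing order:
  k=1: 43^1 = 43 mod 69
  k=2: 43^2 = 55 mod 69
  k=4: 43^4 = 58 mod 69
  k=11: 43^11 = 52 * 55 * 43 = 22 mod 69
  k=22: 43^22 = 13 * 58 * 55 = 1 mod 69  <- first divisor giving 1
Order = 22

22


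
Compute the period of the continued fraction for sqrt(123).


Run the CF algorithm for sqrt(123).
a_0 = floor(sqrt(123)) = 11; set m_0=0, q_0=1.
Recurrence: m' = q*a - m,  q' = (d - m'^2)/q,  a' = floor((a_0 + m')/q').
  step 1: m=11, q=2, a=11
  step 2: m=11, q=1, a=22
a_2 = 2*a_0 = 22, so the period closes here.
sqrt(123) = [11; 11, 22]
Period length = 2

2


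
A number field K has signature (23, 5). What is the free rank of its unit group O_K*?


By Dirichlet's unit theorem:
rank = r1 + r2 - 1
= 23 + 5 - 1
= 27

27


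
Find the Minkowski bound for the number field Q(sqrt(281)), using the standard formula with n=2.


d = 281, d mod 4 = 1, so disc(K) = d = 281; |disc(K)| = 281
Real quadratic field, so n = 2, s = r2 = 0, r1 = 2
M = (n!/n^n) * (4/pi)^s * sqrt(|disc(K)|) = (2!/2^2) * (4/pi)^0 * sqrt(281)
= 0.5 * 1.000000 * 16.763055
= 8.3815

8.3815


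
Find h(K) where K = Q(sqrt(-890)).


K = Q(sqrt(-890)). d mod 4 = 2, so D = disc(K) = 4d = -3560
h(K) equals the number of primitive reduced positive-definite forms (a, b, c) = a*x^2 + b*x*y + c*y^2 with b^2 - 4ac = D,
where reduced means |b| <= a <= c, with b >= 0 whenever |b| = a or a = c, and primitive means gcd(a, b, c) = 1.
Reduced forces 3a^2 <= |D| = 3560, so 1 <= a <= 34; b must have the parity of D, and c = (b^2 - D)/(4a) must be an integer >= a.
Enumerate a = 1..34, b in [-a, a]:
  a=1: (1, 0, 890)  [1]
  a=2: (2, 0, 445)  [1]
  a=3: (3, -2, 297), (3, 2, 297)  [2]
  a=4: none
  a=5: (5, 0, 178)  [1]
  a=6: (6, -4, 149), (6, 4, 149)  [2]
  a=7..8: none
  a=9: (9, -2, 99), (9, 2, 99)  [2]
  a=10: (10, 0, 89)  [1]
  a=11: (11, -2, 81), (11, 2, 81)  [2]
  a=12..14: none
  a=15: (15, -10, 61), (15, 10, 61)  [2]
  a=16..17: none
  a=18: (18, -16, 53), (18, 16, 53)  [2]
  a=19..21: none
  a=22: (22, -20, 45), (22, 20, 45)  [2]
  a=23..26: none
  a=27: (27, -2, 33), (27, 2, 33)  [2]
  a=28: none
  a=29: (29, -6, 31), (29, 6, 31)  [2]
  a=30: (30, -20, 33), (30, 20, 33)  [2]
  a=31..34: none
Total reduced forms: 1 + 1 + 2 + 1 + 2 + 2 + 1 + 2 + 2 + 2 + 2 + 2 + 2 + 2 = 24
h = 24

24


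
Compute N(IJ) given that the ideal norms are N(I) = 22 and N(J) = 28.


N(IJ) = N(I) * N(J)
= 22 * 28
= 616

616


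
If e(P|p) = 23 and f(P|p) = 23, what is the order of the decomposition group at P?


|D_P| = e * f
= 23 * 23
= 529

529


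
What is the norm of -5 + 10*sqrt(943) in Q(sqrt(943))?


N(a + b*sqrt(d)) = a^2 - d*b^2
= (-5)^2 - (943)*(10)^2
= 25 - 94300
= -94275

-94275


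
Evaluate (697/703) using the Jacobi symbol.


Compute (697/703) via quadratic reciprocity:
  reciprocity: (697/703) -> +(703/697)
  reduce: (6/697)
  pull out 2: (2/697) = +1  (since 697 mod 8 = 1)
  reciprocity: (3/697) -> +(697/3)
  reduce: (1/3)
  (1/3) = 1
Product of signs = 1

1


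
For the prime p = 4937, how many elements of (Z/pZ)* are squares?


For prime p, the number of non-zero quadratic residues is (p-1)/2.
= (4937-1)/2
= 2468

2468


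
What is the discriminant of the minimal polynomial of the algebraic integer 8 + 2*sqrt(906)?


The element 8 + 2*sqrt(906) has minimal polynomial:
x^2 - 16*x - 3560
Discriminant = (-16)^2 - 4*(-3560)
= 256 + 14240
= 14496

14496


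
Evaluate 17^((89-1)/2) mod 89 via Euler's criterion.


p = 89 is prime and the exponent is (p-1)/2 = 44, so by Euler's criterion 17^44 = (17/89) = +1 or -1 mod 89.
Compute by square-and-multiply:
  44 = 32 + 8 + 4 (binary 101100)
  Repeated squaring mod 89: 17^1 = 17, 17^2 = 22, 17^4 = 39, 17^8 = 8, 17^16 = 64, 17^32 = 2
  17^44 = 17^32 * 17^8 * 17^4 = 2 * 8 * 39 mod 89
    2 * 8 = 16 = 16 mod 89
    16 * 39 = 624 = 1 mod 89
  17^44 = 1 mod 89
Result 1: 17 is a quadratic residue mod 89.
17^44 mod 89 = 1

1


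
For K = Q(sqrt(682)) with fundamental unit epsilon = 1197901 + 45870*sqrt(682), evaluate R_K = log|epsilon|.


epsilon = 1197901 + 45870*sqrt(682)
= 2.3958e+06
R = ln(2.3958e+06)
= 14.6892

14.6892


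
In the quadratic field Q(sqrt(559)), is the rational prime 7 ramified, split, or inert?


K = Q(sqrt(559)). Since d mod 4 = 3, disc(K) = 2236.
Check p | disc: 2236 mod 7 = 3.
p does not divide disc. Compute Legendre symbol (d/p):
6^((7-1)/2) mod 7 = -1
(d/p) = -1, so p is inert: (p) stays prime with e=1, f=2, g=1.
Therefore p is inert.

inert


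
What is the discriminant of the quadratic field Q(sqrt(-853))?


For K = Q(sqrt(d)) with d squarefree: disc(K) = d if d = 1 mod 4, and disc(K) = 4d if d = 2 or 3 mod 4.
Here d = -853, and d mod 4 = 3.
d = 3 mod 4, not 1 (O_K = Z[sqrt(d)]), so disc(K) = 4d = 4 * (-853) = -3412

-3412


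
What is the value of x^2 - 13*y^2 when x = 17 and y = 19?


x^2 - d*y^2
= 17^2 - 13*19^2
= 289 - 4693
= -4404

-4404


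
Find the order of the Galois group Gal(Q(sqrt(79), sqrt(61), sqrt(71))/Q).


The 3 square roots of distinct primes are multiplicatively independent over Q,
so [K:Q] = 2^3 and Gal(K/Q) is isomorphic to (Z/2Z)^3.
|Gal| = 2^3 = 8

8


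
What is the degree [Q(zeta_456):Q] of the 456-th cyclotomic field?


The degree equals Euler's totient phi(456).
456 = 2^3 * 3 * 19
phi(456) = 144

144


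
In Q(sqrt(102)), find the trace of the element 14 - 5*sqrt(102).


Tr(a + b*sqrt(d)) = (a + b*sqrt(d)) + (a - b*sqrt(d)) = 2a
= 2 * (14)
= 28

28


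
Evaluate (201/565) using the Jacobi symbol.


Compute (201/565) via quadratic reciprocity:
  reciprocity: (201/565) -> +(565/201)
  reduce: (163/201)
  reciprocity: (163/201) -> +(201/163)
  reduce: (38/163)
  pull out 2: (2/163) = -1  (since 163 mod 8 = 3)
  reciprocity: (19/163) -> -(163/19)
  reduce: (11/19)
  reciprocity: (11/19) -> -(19/11)
  reduce: (8/11)
  pull out 2: (2/11) = -1  (since 11 mod 8 = 3)
  pull out 2: (2/11) = -1  (since 11 mod 8 = 3)
  pull out 2: (2/11) = -1  (since 11 mod 8 = 3)
  (1/11) = 1
Product of signs = 1

1


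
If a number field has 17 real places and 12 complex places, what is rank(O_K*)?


By Dirichlet's unit theorem:
rank = r1 + r2 - 1
= 17 + 12 - 1
= 28

28


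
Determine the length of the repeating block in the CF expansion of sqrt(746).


Run the CF algorithm for sqrt(746).
a_0 = floor(sqrt(746)) = 27; set m_0=0, q_0=1.
Recurrence: m' = q*a - m,  q' = (d - m'^2)/q,  a' = floor((a_0 + m')/q').
  step 1: m=27, q=17, a=3
  step 2: m=24, q=10, a=5
  step 3: m=26, q=7, a=7
  step 4: m=23, q=31, a=1
  step 5: m=8, q=22, a=1
  step 6: m=14, q=25, a=1
  step 7: m=11, q=25, a=1
  step 8: m=14, q=22, a=1
  step 9: m=8, q=31, a=1
  step 10: m=23, q=7, a=7
  step 11: m=26, q=10, a=5
  step 12: m=24, q=17, a=3
  step 13: m=27, q=1, a=54
a_13 = 2*a_0 = 54, so the period closes here.
sqrt(746) = [27; 3, 5, 7, 1, 1, 1, 1, 1, 1, 7, 5, 3, 54]
Period length = 13

13


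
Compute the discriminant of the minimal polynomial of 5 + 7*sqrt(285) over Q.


The element 5 + 7*sqrt(285) has minimal polynomial:
x^2 - 10*x - 13940
Discriminant = (-10)^2 - 4*(-13940)
= 100 + 55760
= 55860

55860


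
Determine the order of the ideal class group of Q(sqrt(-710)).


K = Q(sqrt(-710)). d mod 4 = 2, so D = disc(K) = 4d = -2840
h(K) equals the number of primitive reduced positive-definite forms (a, b, c) = a*x^2 + b*x*y + c*y^2 with b^2 - 4ac = D,
where reduced means |b| <= a <= c, with b >= 0 whenever |b| = a or a = c, and primitive means gcd(a, b, c) = 1.
Reduced forces 3a^2 <= |D| = 2840, so 1 <= a <= 30; b must have the parity of D, and c = (b^2 - D)/(4a) must be an integer >= a.
Enumerate a = 1..30, b in [-a, a]:
  a=1: (1, 0, 710)  [1]
  a=2: (2, 0, 355)  [1]
  a=3: (3, -2, 237), (3, 2, 237)  [2]
  a=4: none
  a=5: (5, 0, 142)  [1]
  a=6: (6, -4, 119), (6, 4, 119)  [2]
  a=7: (7, -4, 102), (7, 4, 102)  [2]
  a=8: none
  a=9: (9, -2, 79), (9, 2, 79)  [2]
  a=10: (10, 0, 71)  [1]
  a=11: (11, -8, 66), (11, 8, 66)  [2]
  a=12..13: none
  a=14: (14, -4, 51), (14, 4, 51)  [2]
  a=15: (15, -10, 49), (15, 10, 49)  [2]
  a=16: none
  a=17: (17, -4, 42), (17, 4, 42)  [2]
  a=18: (18, -16, 43), (18, 16, 43)  [2]
  a=19..20: none
  a=21: (21, -10, 35), (21, -4, 34), (21, 4, 34), (21, 10, 35)  [4]
  a=22: (22, -8, 33), (22, 8, 33)  [2]
  a=23: (23, -14, 33), (23, 14, 33)  [2]
  a=24..26: none
  a=27: (27, -20, 30), (27, 20, 30)  [2]
  a=28..30: none
Total reduced forms: 1 + 1 + 2 + 1 + 2 + 2 + 2 + 1 + 2 + 2 + 2 + 2 + 2 + 4 + 2 + 2 + 2 = 32
h = 32

32


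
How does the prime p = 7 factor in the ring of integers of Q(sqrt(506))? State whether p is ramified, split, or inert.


K = Q(sqrt(506)). Since d mod 4 = 2, disc(K) = 2024.
Check p | disc: 2024 mod 7 = 1.
p does not divide disc. Compute Legendre symbol (d/p):
2^((7-1)/2) mod 7 = 1
(d/p) = 1, so p splits: (p) = P*P' with e=1, f=1, g=2.
Therefore p is split.

split


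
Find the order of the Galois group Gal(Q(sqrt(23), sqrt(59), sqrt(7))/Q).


The 3 square roots of distinct primes are multiplicatively independent over Q,
so [K:Q] = 2^3 and Gal(K/Q) is isomorphic to (Z/2Z)^3.
|Gal| = 2^3 = 8

8


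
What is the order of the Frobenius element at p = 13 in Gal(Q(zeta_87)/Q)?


The Frobenius at p in Gal(Q(zeta_n)/Q) = (Z/nZ)* is the class of p, so its order is ord_87(13), the smallest k >= 1 with 13^k = 1 mod 87.
n = 87 = 3 * 29, phi(87) = 56; the order divides phi(n).
Divisors of 56: 1, 2, 4, 7, 8, 14, 28, 56
Repeated squaring mod 87: 13^1 = 13, 13^2 = 82, 13^4 = 25, 13^8 = 16, 13^16 = 82, 13^32 = 25
Test divisors in increasing order:
  k=1: 13^1 = 13 mod 87
  k=2: 13^2 = 82 mod 87
  k=4: 13^4 = 25 mod 87
  k=7: 13^7 = 25 * 82 * 13 = 28 mod 87
  k=8: 13^8 = 16 mod 87
  k=14: 13^14 = 16 * 25 * 82 = 1 mod 87  <- first divisor giving 1
Order = 14

14


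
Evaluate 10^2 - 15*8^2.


x^2 - d*y^2
= 10^2 - 15*8^2
= 100 - 960
= -860

-860


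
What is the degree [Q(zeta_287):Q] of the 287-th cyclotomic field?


The degree equals Euler's totient phi(287).
287 = 7 * 41
phi(287) = 240

240


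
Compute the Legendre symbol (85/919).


p = 919 is prime, so compute (85/919) with the reciprocity algorithm (Jacobi-symbol steps: pull out 2s via (2/n), flip via reciprocity, reduce):
  reciprocity: (85/919) -> +(919/85)
  reduce: (69/85)
  reciprocity: (69/85) -> +(85/69)
  reduce: (16/69)
  pull out 2: (2/69) = -1  (since 69 mod 8 = 5)
  pull out 2: (2/69) = -1  (since 69 mod 8 = 5)
  pull out 2: (2/69) = -1  (since 69 mod 8 = 5)
  pull out 2: (2/69) = -1  (since 69 mod 8 = 5)
  (1/69) = 1
Product of signs = 1
(85/919) = 1

1


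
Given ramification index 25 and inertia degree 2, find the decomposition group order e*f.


|D_P| = e * f
= 25 * 2
= 50

50


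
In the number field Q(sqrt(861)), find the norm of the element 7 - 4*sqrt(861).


N(a + b*sqrt(d)) = a^2 - d*b^2
= (7)^2 - (861)*(-4)^2
= 49 - 13776
= -13727

-13727


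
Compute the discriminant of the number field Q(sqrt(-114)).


For K = Q(sqrt(d)) with d squarefree: disc(K) = d if d = 1 mod 4, and disc(K) = 4d if d = 2 or 3 mod 4.
Here d = -114, and d mod 4 = 2.
d = 2 mod 4, not 1 (O_K = Z[sqrt(d)]), so disc(K) = 4d = 4 * (-114) = -456

-456


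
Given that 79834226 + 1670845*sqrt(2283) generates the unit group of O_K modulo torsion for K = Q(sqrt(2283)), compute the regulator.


epsilon = 79834226 + 1670845*sqrt(2283)
= 1.5967e+08
R = ln(1.5967e+08)
= 18.8886

18.8886


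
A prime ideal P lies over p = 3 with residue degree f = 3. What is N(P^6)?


N(P^a) = p^(a*f)
= 3^(6*3)
= 3^18
= 387420489

387420489


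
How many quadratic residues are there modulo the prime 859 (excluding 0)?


For prime p, the number of non-zero quadratic residues is (p-1)/2.
= (859-1)/2
= 429

429


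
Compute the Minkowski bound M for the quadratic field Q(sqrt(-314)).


d = -314, d mod 4 = 2, so disc(K) = 4d = -1256; |disc(K)| = 1256
Imaginary quadratic field, so n = 2, s = r2 = 1, r1 = 0
M = (n!/n^n) * (4/pi)^s * sqrt(|disc(K)|) = (2!/2^2) * (4/pi)^1 * sqrt(1256)
= 0.5 * 1.273240 * 35.440090
= 22.5619

22.5619


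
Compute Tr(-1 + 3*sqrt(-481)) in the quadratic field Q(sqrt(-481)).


Tr(a + b*sqrt(d)) = (a + b*sqrt(d)) + (a - b*sqrt(d)) = 2a
= 2 * (-1)
= -2

-2


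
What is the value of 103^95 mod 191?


p = 191 is prime and the exponent is (p-1)/2 = 95, so by Euler's criterion 103^95 = (103/191) = +1 or -1 mod 191.
Compute by square-and-multiply:
  95 = 64 + 16 + 8 + 4 + 2 + 1 (binary 1011111)
  Repeated squaring mod 191: 103^1 = 103, 103^2 = 104, 103^4 = 120, 103^8 = 75, 103^16 = 86, 103^32 = 138, 103^64 = 135
  103^95 = 103^64 * 103^16 * 103^8 * 103^4 * 103^2 * 103^1 = 135 * 86 * 75 * 120 * 104 * 103 mod 191
    135 * 86 = 11610 = 150 mod 191
    150 * 75 = 11250 = 172 mod 191
    172 * 120 = 20640 = 12 mod 191
    12 * 104 = 1248 = 102 mod 191
    102 * 103 = 10506 = 1 mod 191
  103^95 = 1 mod 191
Result 1: 103 is a quadratic residue mod 191.
103^95 mod 191 = 1

1


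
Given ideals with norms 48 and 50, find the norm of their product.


N(IJ) = N(I) * N(J)
= 48 * 50
= 2400

2400


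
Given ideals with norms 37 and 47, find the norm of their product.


N(IJ) = N(I) * N(J)
= 37 * 47
= 1739

1739


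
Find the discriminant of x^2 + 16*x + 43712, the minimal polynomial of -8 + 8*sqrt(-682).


The element -8 + 8*sqrt(-682) has minimal polynomial:
x^2 + 16*x + 43712
Discriminant = (16)^2 - 4*(43712)
= 256 - 174848
= -174592

-174592


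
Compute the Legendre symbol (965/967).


p = 967 is prime, so compute (965/967) with the reciprocity algorithm (Jacobi-symbol steps: pull out 2s via (2/n), flip via reciprocity, reduce):
  reciprocity: (965/967) -> +(967/965)
  reduce: (2/965)
  pull out 2: (2/965) = -1  (since 965 mod 8 = 5)
  (1/965) = 1
Product of signs = -1
(965/967) = -1

-1


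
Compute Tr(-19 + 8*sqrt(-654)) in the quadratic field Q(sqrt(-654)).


Tr(a + b*sqrt(d)) = (a + b*sqrt(d)) + (a - b*sqrt(d)) = 2a
= 2 * (-19)
= -38

-38


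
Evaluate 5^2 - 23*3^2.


x^2 - d*y^2
= 5^2 - 23*3^2
= 25 - 207
= -182

-182


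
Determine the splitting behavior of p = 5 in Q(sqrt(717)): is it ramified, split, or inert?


K = Q(sqrt(717)). Since d mod 4 = 1, disc(K) = 717.
Check p | disc: 717 mod 5 = 2.
p does not divide disc. Compute Legendre symbol (d/p):
2^((5-1)/2) mod 5 = -1
(d/p) = -1, so p is inert: (p) stays prime with e=1, f=2, g=1.
Therefore p is inert.

inert


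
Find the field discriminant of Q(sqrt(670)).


For K = Q(sqrt(d)) with d squarefree: disc(K) = d if d = 1 mod 4, and disc(K) = 4d if d = 2 or 3 mod 4.
Here d = 670, and d mod 4 = 2.
d = 2 mod 4, not 1 (O_K = Z[sqrt(d)]), so disc(K) = 4d = 4 * (670) = 2680

2680


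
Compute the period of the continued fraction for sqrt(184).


Run the CF algorithm for sqrt(184).
a_0 = floor(sqrt(184)) = 13; set m_0=0, q_0=1.
Recurrence: m' = q*a - m,  q' = (d - m'^2)/q,  a' = floor((a_0 + m')/q').
  step 1: m=13, q=15, a=1
  step 2: m=2, q=12, a=1
  step 3: m=10, q=7, a=3
  step 4: m=11, q=9, a=2
  step 5: m=7, q=15, a=1
  step 6: m=8, q=8, a=2
  step 7: m=8, q=15, a=1
  step 8: m=7, q=9, a=2
  step 9: m=11, q=7, a=3
  step 10: m=10, q=12, a=1
  step 11: m=2, q=15, a=1
  step 12: m=13, q=1, a=26
a_12 = 2*a_0 = 26, so the period closes here.
sqrt(184) = [13; 1, 1, 3, 2, 1, 2, 1, 2, 3, 1, 1, 26]
Period length = 12

12


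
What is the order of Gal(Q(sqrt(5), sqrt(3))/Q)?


The 2 square roots of distinct primes are multiplicatively independent over Q,
so [K:Q] = 2^2 and Gal(K/Q) is isomorphic to (Z/2Z)^2.
|Gal| = 2^2 = 4

4


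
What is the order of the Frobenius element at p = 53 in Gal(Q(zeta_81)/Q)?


The Frobenius at p in Gal(Q(zeta_n)/Q) = (Z/nZ)* is the class of p, so its order is ord_81(53), the smallest k >= 1 with 53^k = 1 mod 81.
n = 81 = 3^4, phi(81) = 54; the order divides phi(n).
Divisors of 54: 1, 2, 3, 6, 9, 18, 27, 54
Repeated squaring mod 81: 53^1 = 53, 53^2 = 55, 53^4 = 28, 53^8 = 55, 53^16 = 28, 53^32 = 55
Test divisors in increasing order:
  k=1: 53^1 = 53 mod 81
  k=2: 53^2 = 55 mod 81
  k=3: 53^3 = 55 * 53 = 80 mod 81
  k=6: 53^6 = 28 * 55 = 1 mod 81  <- first divisor giving 1
Order = 6

6


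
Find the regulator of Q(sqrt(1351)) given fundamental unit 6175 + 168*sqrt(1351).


epsilon = 6175 + 168*sqrt(1351)
= 12349.9999
R = ln(12349.9999)
= 9.4214

9.4214


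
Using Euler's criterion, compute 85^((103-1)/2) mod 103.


p = 103 is prime and the exponent is (p-1)/2 = 51, so by Euler's criterion 85^51 = (85/103) = +1 or -1 mod 103.
Compute by square-and-multiply:
  51 = 32 + 16 + 2 + 1 (binary 110011)
  Repeated squaring mod 103: 85^1 = 85, 85^2 = 15, 85^4 = 19, 85^8 = 52, 85^16 = 26, 85^32 = 58
  85^51 = 85^32 * 85^16 * 85^2 * 85^1 = 58 * 26 * 15 * 85 mod 103
    58 * 26 = 1508 = 66 mod 103
    66 * 15 = 990 = 63 mod 103
    63 * 85 = 5355 = 102 mod 103
  85^51 = 102 mod 103
Result 102 = p - 1 = -1 mod 103: 85 is a quadratic non-residue mod 103. As a residue in [0, p-1] the value is 102.
85^51 mod 103 = 102

102


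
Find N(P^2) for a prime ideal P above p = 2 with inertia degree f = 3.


N(P^a) = p^(a*f)
= 2^(2*3)
= 2^6
= 64

64


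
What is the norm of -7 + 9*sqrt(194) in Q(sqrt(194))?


N(a + b*sqrt(d)) = a^2 - d*b^2
= (-7)^2 - (194)*(9)^2
= 49 - 15714
= -15665

-15665


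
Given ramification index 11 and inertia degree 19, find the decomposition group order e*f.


|D_P| = e * f
= 11 * 19
= 209

209


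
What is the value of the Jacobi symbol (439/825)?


Compute (439/825) via quadratic reciprocity:
  reciprocity: (439/825) -> +(825/439)
  reduce: (386/439)
  pull out 2: (2/439) = +1  (since 439 mod 8 = 7)
  reciprocity: (193/439) -> +(439/193)
  reduce: (53/193)
  reciprocity: (53/193) -> +(193/53)
  reduce: (34/53)
  pull out 2: (2/53) = -1  (since 53 mod 8 = 5)
  reciprocity: (17/53) -> +(53/17)
  reduce: (2/17)
  pull out 2: (2/17) = +1  (since 17 mod 8 = 1)
  (1/17) = 1
Product of signs = -1

-1


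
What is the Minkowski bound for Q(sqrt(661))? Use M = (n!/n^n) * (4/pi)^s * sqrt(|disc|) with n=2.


d = 661, d mod 4 = 1, so disc(K) = d = 661; |disc(K)| = 661
Real quadratic field, so n = 2, s = r2 = 0, r1 = 2
M = (n!/n^n) * (4/pi)^s * sqrt(|disc(K)|) = (2!/2^2) * (4/pi)^0 * sqrt(661)
= 0.5 * 1.000000 * 25.709920
= 12.8550

12.8550


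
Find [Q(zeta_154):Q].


The degree equals Euler's totient phi(154).
154 = 2 * 7 * 11
phi(154) = 60

60


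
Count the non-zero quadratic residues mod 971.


For prime p, the number of non-zero quadratic residues is (p-1)/2.
= (971-1)/2
= 485

485


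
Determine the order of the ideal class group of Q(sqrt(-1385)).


K = Q(sqrt(-1385)). d mod 4 = 3, so D = disc(K) = 4d = -5540
h(K) equals the number of primitive reduced positive-definite forms (a, b, c) = a*x^2 + b*x*y + c*y^2 with b^2 - 4ac = D,
where reduced means |b| <= a <= c, with b >= 0 whenever |b| = a or a = c, and primitive means gcd(a, b, c) = 1.
Reduced forces 3a^2 <= |D| = 5540, so 1 <= a <= 42; b must have the parity of D, and c = (b^2 - D)/(4a) must be an integer >= a.
Enumerate a = 1..42, b in [-a, a]:
  a=1: (1, 0, 1385)  [1]
  a=2: (2, 2, 693)  [1]
  a=3: (3, -2, 462), (3, 2, 462)  [2]
  a=4: none
  a=5: (5, 0, 277)  [1]
  a=6: (6, -2, 231), (6, 2, 231)  [2]
  a=7: (7, -2, 198), (7, 2, 198)  [2]
  a=8: none
  a=9: (9, -2, 154), (9, 2, 154)  [2]
  a=10: (10, 10, 141)  [1]
  a=11: (11, -2, 126), (11, 2, 126)  [2]
  a=12..13: none
  a=14: (14, -2, 99), (14, 2, 99)  [2]
  a=15: (15, -10, 94), (15, 10, 94)  [2]
  a=16: none
  a=17: (17, -6, 82), (17, 6, 82)  [2]
  a=18: (18, -2, 77), (18, 2, 77)  [2]
  a=19..20: none
  a=21: (21, -16, 69), (21, -2, 66), (21, 2, 66), (21, 16, 69)  [4]
  a=22: (22, -2, 63), (22, 2, 63)  [2]
  a=23: (23, -16, 63), (23, 16, 63)  [2]
  a=24..26: none
  a=27: (27, -20, 55), (27, 20, 55)  [2]
  a=28: none
  a=29: (29, -12, 49), (29, 12, 49)  [2]
  a=30: (30, -10, 47), (30, 10, 47)  [2]
  a=31: (31, -28, 51), (31, 28, 51)  [2]
  a=32: none
  a=33: (33, -20, 45), (33, -2, 42), (33, 2, 42), (33, 20, 45)  [4]
  a=34: (34, -6, 41), (34, 6, 41)  [2]
  a=35: (35, -30, 46), (35, 30, 46)  [2]
  a=36: none
  a=37: (37, -26, 42), (37, 26, 42)  [2]
  a=38..42: none
Total reduced forms: 1 + 1 + 2 + 1 + 2 + 2 + 2 + 1 + 2 + 2 + 2 + 2 + 2 + 4 + 2 + 2 + 2 + 2 + 2 + 2 + 4 + 2 + 2 + 2 = 48
h = 48

48


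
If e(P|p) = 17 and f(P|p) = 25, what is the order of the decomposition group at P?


|D_P| = e * f
= 17 * 25
= 425

425


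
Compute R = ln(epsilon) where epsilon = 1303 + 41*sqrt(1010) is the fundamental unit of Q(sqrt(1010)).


epsilon = 1303 + 41*sqrt(1010)
= 2606.0004
R = ln(2606.0004)
= 7.8656

7.8656


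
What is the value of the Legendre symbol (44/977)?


p = 977 is prime, so compute (44/977) with the reciprocity algorithm (Jacobi-symbol steps: pull out 2s via (2/n), flip via reciprocity, reduce):
  pull out 2: (2/977) = +1  (since 977 mod 8 = 1)
  pull out 2: (2/977) = +1  (since 977 mod 8 = 1)
  reciprocity: (11/977) -> +(977/11)
  reduce: (9/11)
  reciprocity: (9/11) -> +(11/9)
  reduce: (2/9)
  pull out 2: (2/9) = +1  (since 9 mod 8 = 1)
  (1/9) = 1
Product of signs = 1
(44/977) = 1

1


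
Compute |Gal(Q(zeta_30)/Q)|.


|Gal(Q(zeta_30)/Q)| = phi(30)
= 8

8


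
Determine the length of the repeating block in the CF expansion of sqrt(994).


Run the CF algorithm for sqrt(994).
a_0 = floor(sqrt(994)) = 31; set m_0=0, q_0=1.
Recurrence: m' = q*a - m,  q' = (d - m'^2)/q,  a' = floor((a_0 + m')/q').
  step 1: m=31, q=33, a=1
  step 2: m=2, q=30, a=1
  step 3: m=28, q=7, a=8
  step 4: m=28, q=30, a=1
  step 5: m=2, q=33, a=1
  step 6: m=31, q=1, a=62
a_6 = 2*a_0 = 62, so the period closes here.
sqrt(994) = [31; 1, 1, 8, 1, 1, 62]
Period length = 6

6


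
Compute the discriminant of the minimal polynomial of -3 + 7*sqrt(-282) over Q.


The element -3 + 7*sqrt(-282) has minimal polynomial:
x^2 + 6*x + 13827
Discriminant = (6)^2 - 4*(13827)
= 36 - 55308
= -55272

-55272


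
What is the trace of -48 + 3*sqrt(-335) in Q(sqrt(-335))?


Tr(a + b*sqrt(d)) = (a + b*sqrt(d)) + (a - b*sqrt(d)) = 2a
= 2 * (-48)
= -96

-96


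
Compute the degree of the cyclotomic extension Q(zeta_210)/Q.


The degree equals Euler's totient phi(210).
210 = 2 * 3 * 5 * 7
phi(210) = 48

48


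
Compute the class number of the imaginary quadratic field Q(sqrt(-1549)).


K = Q(sqrt(-1549)). d mod 4 = 3, so D = disc(K) = 4d = -6196
h(K) equals the number of primitive reduced positive-definite forms (a, b, c) = a*x^2 + b*x*y + c*y^2 with b^2 - 4ac = D,
where reduced means |b| <= a <= c, with b >= 0 whenever |b| = a or a = c, and primitive means gcd(a, b, c) = 1.
Reduced forces 3a^2 <= |D| = 6196, so 1 <= a <= 45; b must have the parity of D, and c = (b^2 - D)/(4a) must be an integer >= a.
Enumerate a = 1..45, b in [-a, a]:
  a=1: (1, 0, 1549)  [1]
  a=2: (2, 2, 775)  [1]
  a=3..4: none
  a=5: (5, -2, 310), (5, 2, 310)  [2]
  a=6..9: none
  a=10: (10, -2, 155), (10, 2, 155)  [2]
  a=11..16: none
  a=17: (17, -14, 94), (17, 14, 94)  [2]
  a=18: none
  a=19: (19, -6, 82), (19, 6, 82)  [2]
  a=20..24: none
  a=25: (25, -2, 62), (25, 2, 62)  [2]
  a=26..30: none
  a=31: (31, -2, 50), (31, 2, 50)  [2]
  a=32..33: none
  a=34: (34, -14, 47), (34, 14, 47)  [2]
  a=35..37: none
  a=38: (38, -6, 41), (38, 6, 41)  [2]
  a=39..45: none
Total reduced forms: 1 + 1 + 2 + 2 + 2 + 2 + 2 + 2 + 2 + 2 = 18
h = 18

18


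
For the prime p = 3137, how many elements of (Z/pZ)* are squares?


For prime p, the number of non-zero quadratic residues is (p-1)/2.
= (3137-1)/2
= 1568

1568


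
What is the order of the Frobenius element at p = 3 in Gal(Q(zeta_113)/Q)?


The Frobenius at p in Gal(Q(zeta_n)/Q) = (Z/nZ)* is the class of p, so its order is ord_113(3), the smallest k >= 1 with 3^k = 1 mod 113.
n = 113 = 113, phi(113) = 112; the order divides phi(n).
Divisors of 112: 1, 2, 4, 7, 8, 14, 16, 28, 56, 112
Repeated squaring mod 113: 3^1 = 3, 3^2 = 9, 3^4 = 81, 3^8 = 7, 3^16 = 49, 3^32 = 28, 3^64 = 106
Test divisors in increasing order:
  k=1: 3^1 = 3 mod 113
  k=2: 3^2 = 9 mod 113
  k=4: 3^4 = 81 mod 113
  k=7: 3^7 = 81 * 9 * 3 = 40 mod 113
  k=8: 3^8 = 7 mod 113
  k=14: 3^14 = 7 * 81 * 9 = 18 mod 113
  k=16: 3^16 = 49 mod 113
  k=28: 3^28 = 49 * 7 * 81 = 98 mod 113
  k=56: 3^56 = 28 * 49 * 7 = 112 mod 113
  k=112: 3^112 = 106 * 28 * 49 = 1 mod 113  <- first divisor giving 1
Order = 112

112


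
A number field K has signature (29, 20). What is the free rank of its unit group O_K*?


By Dirichlet's unit theorem:
rank = r1 + r2 - 1
= 29 + 20 - 1
= 48

48


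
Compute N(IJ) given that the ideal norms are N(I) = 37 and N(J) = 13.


N(IJ) = N(I) * N(J)
= 37 * 13
= 481

481


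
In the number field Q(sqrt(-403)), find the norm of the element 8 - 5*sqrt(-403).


N(a + b*sqrt(d)) = a^2 - d*b^2
= (8)^2 - (-403)*(-5)^2
= 64 + 10075
= 10139

10139


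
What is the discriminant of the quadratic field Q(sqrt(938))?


For K = Q(sqrt(d)) with d squarefree: disc(K) = d if d = 1 mod 4, and disc(K) = 4d if d = 2 or 3 mod 4.
Here d = 938, and d mod 4 = 2.
d = 2 mod 4, not 1 (O_K = Z[sqrt(d)]), so disc(K) = 4d = 4 * (938) = 3752

3752


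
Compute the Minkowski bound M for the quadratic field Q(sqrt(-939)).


d = -939, d mod 4 = 1, so disc(K) = d = -939; |disc(K)| = 939
Imaginary quadratic field, so n = 2, s = r2 = 1, r1 = 0
M = (n!/n^n) * (4/pi)^s * sqrt(|disc(K)|) = (2!/2^2) * (4/pi)^1 * sqrt(939)
= 0.5 * 1.273240 * 30.643107
= 19.5080

19.5080


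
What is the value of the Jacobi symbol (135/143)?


Compute (135/143) via quadratic reciprocity:
  reciprocity: (135/143) -> -(143/135)
  reduce: (8/135)
  pull out 2: (2/135) = +1  (since 135 mod 8 = 7)
  pull out 2: (2/135) = +1  (since 135 mod 8 = 7)
  pull out 2: (2/135) = +1  (since 135 mod 8 = 7)
  (1/135) = 1
Product of signs = -1

-1


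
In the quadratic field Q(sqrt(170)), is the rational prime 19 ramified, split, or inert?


K = Q(sqrt(170)). Since d mod 4 = 2, disc(K) = 680.
Check p | disc: 680 mod 19 = 15.
p does not divide disc. Compute Legendre symbol (d/p):
18^((19-1)/2) mod 19 = -1
(d/p) = -1, so p is inert: (p) stays prime with e=1, f=2, g=1.
Therefore p is inert.

inert


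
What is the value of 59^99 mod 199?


p = 199 is prime and the exponent is (p-1)/2 = 99, so by Euler's criterion 59^99 = (59/199) = +1 or -1 mod 199.
Compute by square-and-multiply:
  99 = 64 + 32 + 2 + 1 (binary 1100011)
  Repeated squaring mod 199: 59^1 = 59, 59^2 = 98, 59^4 = 52, 59^8 = 117, 59^16 = 157, 59^32 = 172, 59^64 = 132
  59^99 = 59^64 * 59^32 * 59^2 * 59^1 = 132 * 172 * 98 * 59 mod 199
    132 * 172 = 22704 = 18 mod 199
    18 * 98 = 1764 = 172 mod 199
    172 * 59 = 10148 = 198 mod 199
  59^99 = 198 mod 199
Result 198 = p - 1 = -1 mod 199: 59 is a quadratic non-residue mod 199. As a residue in [0, p-1] the value is 198.
59^99 mod 199 = 198

198


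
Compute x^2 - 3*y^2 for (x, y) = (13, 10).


x^2 - d*y^2
= 13^2 - 3*10^2
= 169 - 300
= -131

-131


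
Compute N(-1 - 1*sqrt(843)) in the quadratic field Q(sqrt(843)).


N(a + b*sqrt(d)) = a^2 - d*b^2
= (-1)^2 - (843)*(-1)^2
= 1 - 843
= -842

-842


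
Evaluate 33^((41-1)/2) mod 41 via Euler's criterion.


p = 41 is prime and the exponent is (p-1)/2 = 20, so by Euler's criterion 33^20 = (33/41) = +1 or -1 mod 41.
Compute by square-and-multiply:
  20 = 16 + 4 (binary 10100)
  Repeated squaring mod 41: 33^1 = 33, 33^2 = 23, 33^4 = 37, 33^8 = 16, 33^16 = 10
  33^20 = 33^16 * 33^4 = 10 * 37 mod 41
    10 * 37 = 370 = 1 mod 41
  33^20 = 1 mod 41
Result 1: 33 is a quadratic residue mod 41.
33^20 mod 41 = 1

1


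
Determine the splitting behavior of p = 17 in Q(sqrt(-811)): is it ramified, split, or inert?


K = Q(sqrt(-811)). Since d mod 4 = 1, disc(K) = -811.
Check p | disc: -811 mod 17 = 5.
p does not divide disc. Compute Legendre symbol (d/p):
5^((17-1)/2) mod 17 = -1
(d/p) = -1, so p is inert: (p) stays prime with e=1, f=2, g=1.
Therefore p is inert.

inert


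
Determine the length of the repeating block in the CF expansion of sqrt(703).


Run the CF algorithm for sqrt(703).
a_0 = floor(sqrt(703)) = 26; set m_0=0, q_0=1.
Recurrence: m' = q*a - m,  q' = (d - m'^2)/q,  a' = floor((a_0 + m')/q').
  step 1: m=26, q=27, a=1
  step 2: m=1, q=26, a=1
  step 3: m=25, q=3, a=17
  step 4: m=26, q=9, a=5
  step 5: m=19, q=38, a=1
  step 6: m=19, q=9, a=5
  step 7: m=26, q=3, a=17
  step 8: m=25, q=26, a=1
  step 9: m=1, q=27, a=1
  step 10: m=26, q=1, a=52
a_10 = 2*a_0 = 52, so the period closes here.
sqrt(703) = [26; 1, 1, 17, 5, 1, 5, 17, 1, 1, 52]
Period length = 10

10


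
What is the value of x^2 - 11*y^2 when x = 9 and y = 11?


x^2 - d*y^2
= 9^2 - 11*11^2
= 81 - 1331
= -1250

-1250


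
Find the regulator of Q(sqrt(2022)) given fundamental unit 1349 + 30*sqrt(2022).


epsilon = 1349 + 30*sqrt(2022)
= 2697.9996
R = ln(2697.9996)
= 7.9003

7.9003


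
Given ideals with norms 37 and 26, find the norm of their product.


N(IJ) = N(I) * N(J)
= 37 * 26
= 962

962


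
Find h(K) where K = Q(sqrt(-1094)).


K = Q(sqrt(-1094)). d mod 4 = 2, so D = disc(K) = 4d = -4376
h(K) equals the number of primitive reduced positive-definite forms (a, b, c) = a*x^2 + b*x*y + c*y^2 with b^2 - 4ac = D,
where reduced means |b| <= a <= c, with b >= 0 whenever |b| = a or a = c, and primitive means gcd(a, b, c) = 1.
Reduced forces 3a^2 <= |D| = 4376, so 1 <= a <= 38; b must have the parity of D, and c = (b^2 - D)/(4a) must be an integer >= a.
Enumerate a = 1..38, b in [-a, a]:
  a=1: (1, 0, 1094)  [1]
  a=2: (2, 0, 547)  [1]
  a=3: (3, -2, 365), (3, 2, 365)  [2]
  a=4: none
  a=5: (5, -2, 219), (5, 2, 219)  [2]
  a=6: (6, -4, 183), (6, 4, 183)  [2]
  a=7..8: none
  a=9: (9, -4, 122), (9, 4, 122)  [2]
  a=10: (10, -8, 111), (10, 8, 111)  [2]
  a=11..14: none
  a=15: (15, -8, 74), (15, -2, 73), (15, 2, 73), (15, 8, 74)  [4]
  a=16..17: none
  a=18: (18, -4, 61), (18, 4, 61)  [2]
  a=19..24: none
  a=25: (25, -18, 47), (25, 18, 47)  [2]
  a=26: none
  a=27: (27, -22, 45), (27, 22, 45)  [2]
  a=28..29: none
  a=30: (30, -28, 43), (30, -8, 37), (30, 8, 37), (30, 28, 43)  [4]
  a=31..38: none
Total reduced forms: 1 + 1 + 2 + 2 + 2 + 2 + 2 + 4 + 2 + 2 + 2 + 4 = 26
h = 26

26


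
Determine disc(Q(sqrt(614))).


For K = Q(sqrt(d)) with d squarefree: disc(K) = d if d = 1 mod 4, and disc(K) = 4d if d = 2 or 3 mod 4.
Here d = 614, and d mod 4 = 2.
d = 2 mod 4, not 1 (O_K = Z[sqrt(d)]), so disc(K) = 4d = 4 * (614) = 2456

2456


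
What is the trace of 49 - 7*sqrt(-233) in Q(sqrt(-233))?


Tr(a + b*sqrt(d)) = (a + b*sqrt(d)) + (a - b*sqrt(d)) = 2a
= 2 * (49)
= 98

98


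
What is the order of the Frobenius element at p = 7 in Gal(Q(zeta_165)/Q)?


The Frobenius at p in Gal(Q(zeta_n)/Q) = (Z/nZ)* is the class of p, so its order is ord_165(7), the smallest k >= 1 with 7^k = 1 mod 165.
n = 165 = 3 * 5 * 11, phi(165) = 80; the order divides phi(n).
Divisors of 80: 1, 2, 4, 5, 8, 10, 16, 20, 40, 80
Repeated squaring mod 165: 7^1 = 7, 7^2 = 49, 7^4 = 91, 7^8 = 31, 7^16 = 136, 7^32 = 16, 7^64 = 91
Test divisors in increasing order:
  k=1: 7^1 = 7 mod 165
  k=2: 7^2 = 49 mod 165
  k=4: 7^4 = 91 mod 165
  k=5: 7^5 = 91 * 7 = 142 mod 165
  k=8: 7^8 = 31 mod 165
  k=10: 7^10 = 31 * 49 = 34 mod 165
  k=16: 7^16 = 136 mod 165
  k=20: 7^20 = 136 * 91 = 1 mod 165  <- first divisor giving 1
Order = 20

20


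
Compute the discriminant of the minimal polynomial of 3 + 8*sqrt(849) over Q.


The element 3 + 8*sqrt(849) has minimal polynomial:
x^2 - 6*x - 54327
Discriminant = (-6)^2 - 4*(-54327)
= 36 + 217308
= 217344

217344


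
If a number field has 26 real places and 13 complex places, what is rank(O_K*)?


By Dirichlet's unit theorem:
rank = r1 + r2 - 1
= 26 + 13 - 1
= 38

38


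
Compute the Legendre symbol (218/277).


p = 277 is prime, so compute (218/277) with the reciprocity algorithm (Jacobi-symbol steps: pull out 2s via (2/n), flip via reciprocity, reduce):
  pull out 2: (2/277) = -1  (since 277 mod 8 = 5)
  reciprocity: (109/277) -> +(277/109)
  reduce: (59/109)
  reciprocity: (59/109) -> +(109/59)
  reduce: (50/59)
  pull out 2: (2/59) = -1  (since 59 mod 8 = 3)
  reciprocity: (25/59) -> +(59/25)
  reduce: (9/25)
  reciprocity: (9/25) -> +(25/9)
  reduce: (7/9)
  reciprocity: (7/9) -> +(9/7)
  reduce: (2/7)
  pull out 2: (2/7) = +1  (since 7 mod 8 = 7)
  (1/7) = 1
Product of signs = 1
(218/277) = 1

1


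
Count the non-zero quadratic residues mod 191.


For prime p, the number of non-zero quadratic residues is (p-1)/2.
= (191-1)/2
= 95

95


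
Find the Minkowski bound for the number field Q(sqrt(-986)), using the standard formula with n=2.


d = -986, d mod 4 = 2, so disc(K) = 4d = -3944; |disc(K)| = 3944
Imaginary quadratic field, so n = 2, s = r2 = 1, r1 = 0
M = (n!/n^n) * (4/pi)^s * sqrt(|disc(K)|) = (2!/2^2) * (4/pi)^1 * sqrt(3944)
= 0.5 * 1.273240 * 62.801274
= 39.9805

39.9805


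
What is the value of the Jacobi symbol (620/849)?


Compute (620/849) via quadratic reciprocity:
  pull out 2: (2/849) = +1  (since 849 mod 8 = 1)
  pull out 2: (2/849) = +1  (since 849 mod 8 = 1)
  reciprocity: (155/849) -> +(849/155)
  reduce: (74/155)
  pull out 2: (2/155) = -1  (since 155 mod 8 = 3)
  reciprocity: (37/155) -> +(155/37)
  reduce: (7/37)
  reciprocity: (7/37) -> +(37/7)
  reduce: (2/7)
  pull out 2: (2/7) = +1  (since 7 mod 8 = 7)
  (1/7) = 1
Product of signs = -1

-1


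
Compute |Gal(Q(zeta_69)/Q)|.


|Gal(Q(zeta_69)/Q)| = phi(69)
= 44

44


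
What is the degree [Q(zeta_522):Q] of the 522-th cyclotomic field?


The degree equals Euler's totient phi(522).
522 = 2 * 3^2 * 29
phi(522) = 168

168


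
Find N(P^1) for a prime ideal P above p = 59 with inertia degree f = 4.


N(P^a) = p^(a*f)
= 59^(1*4)
= 59^4
= 12117361

12117361


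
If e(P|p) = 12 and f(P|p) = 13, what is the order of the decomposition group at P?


|D_P| = e * f
= 12 * 13
= 156

156


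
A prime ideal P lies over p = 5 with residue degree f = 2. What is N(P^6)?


N(P^a) = p^(a*f)
= 5^(6*2)
= 5^12
= 244140625

244140625


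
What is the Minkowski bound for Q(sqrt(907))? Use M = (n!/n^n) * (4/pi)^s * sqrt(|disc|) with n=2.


d = 907, d mod 4 = 3, so disc(K) = 4d = 3628; |disc(K)| = 3628
Real quadratic field, so n = 2, s = r2 = 0, r1 = 2
M = (n!/n^n) * (4/pi)^s * sqrt(|disc(K)|) = (2!/2^2) * (4/pi)^0 * sqrt(3628)
= 0.5 * 1.000000 * 60.232881
= 30.1164

30.1164


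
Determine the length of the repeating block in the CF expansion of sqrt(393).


Run the CF algorithm for sqrt(393).
a_0 = floor(sqrt(393)) = 19; set m_0=0, q_0=1.
Recurrence: m' = q*a - m,  q' = (d - m'^2)/q,  a' = floor((a_0 + m')/q').
  step 1: m=19, q=32, a=1
  step 2: m=13, q=7, a=4
  step 3: m=15, q=24, a=1
  step 4: m=9, q=13, a=2
  step 5: m=17, q=8, a=4
  step 6: m=15, q=21, a=1
  step 7: m=6, q=17, a=1
  step 8: m=11, q=16, a=1
  step 9: m=5, q=23, a=1
  step 10: m=18, q=3, a=12
  step 11: m=18, q=23, a=1
  step 12: m=5, q=16, a=1
  step 13: m=11, q=17, a=1
  step 14: m=6, q=21, a=1
  step 15: m=15, q=8, a=4
  step 16: m=17, q=13, a=2
  step 17: m=9, q=24, a=1
  step 18: m=15, q=7, a=4
  step 19: m=13, q=32, a=1
  step 20: m=19, q=1, a=38
a_20 = 2*a_0 = 38, so the period closes here.
sqrt(393) = [19; 1, 4, 1, 2, 4, 1, 1, 1, 1, 12, 1, 1, 1, 1, 4, 2, 1, 4, 1, 38]
Period length = 20

20


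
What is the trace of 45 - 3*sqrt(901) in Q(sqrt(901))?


Tr(a + b*sqrt(d)) = (a + b*sqrt(d)) + (a - b*sqrt(d)) = 2a
= 2 * (45)
= 90

90


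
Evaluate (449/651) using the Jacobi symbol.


Compute (449/651) via quadratic reciprocity:
  reciprocity: (449/651) -> +(651/449)
  reduce: (202/449)
  pull out 2: (2/449) = +1  (since 449 mod 8 = 1)
  reciprocity: (101/449) -> +(449/101)
  reduce: (45/101)
  reciprocity: (45/101) -> +(101/45)
  reduce: (11/45)
  reciprocity: (11/45) -> +(45/11)
  reduce: (1/11)
  (1/11) = 1
Product of signs = 1

1


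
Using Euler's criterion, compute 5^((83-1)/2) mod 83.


p = 83 is prime and the exponent is (p-1)/2 = 41, so by Euler's criterion 5^41 = (5/83) = +1 or -1 mod 83.
Compute by square-and-multiply:
  41 = 32 + 8 + 1 (binary 101001)
  Repeated squaring mod 83: 5^1 = 5, 5^2 = 25, 5^4 = 44, 5^8 = 27, 5^16 = 65, 5^32 = 75
  5^41 = 5^32 * 5^8 * 5^1 = 75 * 27 * 5 mod 83
    75 * 27 = 2025 = 33 mod 83
    33 * 5 = 165 = 82 mod 83
  5^41 = 82 mod 83
Result 82 = p - 1 = -1 mod 83: 5 is a quadratic non-residue mod 83. As a residue in [0, p-1] the value is 82.
5^41 mod 83 = 82

82


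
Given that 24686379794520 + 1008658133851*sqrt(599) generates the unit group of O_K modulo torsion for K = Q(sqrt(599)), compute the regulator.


epsilon = 24686379794520 + 1008658133851*sqrt(599)
= 4.9373e+13
R = ln(4.9373e+13)
= 31.5304

31.5304


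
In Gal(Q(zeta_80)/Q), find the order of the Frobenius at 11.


The Frobenius at p in Gal(Q(zeta_n)/Q) = (Z/nZ)* is the class of p, so its order is ord_80(11), the smallest k >= 1 with 11^k = 1 mod 80.
n = 80 = 2^4 * 5, phi(80) = 32; the order divides phi(n).
Divisors of 32: 1, 2, 4, 8, 16, 32
Repeated squaring mod 80: 11^1 = 11, 11^2 = 41, 11^4 = 1, 11^8 = 1, 11^16 = 1, 11^32 = 1
Test divisors in increasing order:
  k=1: 11^1 = 11 mod 80
  k=2: 11^2 = 41 mod 80
  k=4: 11^4 = 1 mod 80  <- first divisor giving 1
Order = 4

4


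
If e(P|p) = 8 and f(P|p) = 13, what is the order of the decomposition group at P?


|D_P| = e * f
= 8 * 13
= 104

104


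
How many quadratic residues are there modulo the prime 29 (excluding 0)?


For prime p, the number of non-zero quadratic residues is (p-1)/2.
= (29-1)/2
= 14

14


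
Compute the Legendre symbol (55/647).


p = 647 is prime, so compute (55/647) with the reciprocity algorithm (Jacobi-symbol steps: pull out 2s via (2/n), flip via reciprocity, reduce):
  reciprocity: (55/647) -> -(647/55)
  reduce: (42/55)
  pull out 2: (2/55) = +1  (since 55 mod 8 = 7)
  reciprocity: (21/55) -> +(55/21)
  reduce: (13/21)
  reciprocity: (13/21) -> +(21/13)
  reduce: (8/13)
  pull out 2: (2/13) = -1  (since 13 mod 8 = 5)
  pull out 2: (2/13) = -1  (since 13 mod 8 = 5)
  pull out 2: (2/13) = -1  (since 13 mod 8 = 5)
  (1/13) = 1
Product of signs = 1
(55/647) = 1

1


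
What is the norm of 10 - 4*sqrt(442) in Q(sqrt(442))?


N(a + b*sqrt(d)) = a^2 - d*b^2
= (10)^2 - (442)*(-4)^2
= 100 - 7072
= -6972

-6972


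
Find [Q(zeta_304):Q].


The degree equals Euler's totient phi(304).
304 = 2^4 * 19
phi(304) = 144

144


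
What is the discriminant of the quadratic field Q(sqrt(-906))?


For K = Q(sqrt(d)) with d squarefree: disc(K) = d if d = 1 mod 4, and disc(K) = 4d if d = 2 or 3 mod 4.
Here d = -906, and d mod 4 = 2.
d = 2 mod 4, not 1 (O_K = Z[sqrt(d)]), so disc(K) = 4d = 4 * (-906) = -3624

-3624


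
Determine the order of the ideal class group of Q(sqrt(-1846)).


K = Q(sqrt(-1846)). d mod 4 = 2, so D = disc(K) = 4d = -7384
h(K) equals the number of primitive reduced positive-definite forms (a, b, c) = a*x^2 + b*x*y + c*y^2 with b^2 - 4ac = D,
where reduced means |b| <= a <= c, with b >= 0 whenever |b| = a or a = c, and primitive means gcd(a, b, c) = 1.
Reduced forces 3a^2 <= |D| = 7384, so 1 <= a <= 49; b must have the parity of D, and c = (b^2 - D)/(4a) must be an integer >= a.
Enumerate a = 1..49, b in [-a, a]:
  a=1: (1, 0, 1846)  [1]
  a=2: (2, 0, 923)  [1]
  a=3..4: none
  a=5: (5, -4, 370), (5, 4, 370)  [2]
  a=6: none
  a=7: (7, -6, 265), (7, 6, 265)  [2]
  a=8..9: none
  a=10: (10, -4, 185), (10, 4, 185)  [2]
  a=11..12: none
  a=13: (13, 0, 142)  [1]
  a=14: (14, -8, 133), (14, 8, 133)  [2]
  a=15..18: none
  a=19: (19, -8, 98), (19, 8, 98)  [2]
  a=20..24: none
  a=25: (25, -4, 74), (25, 4, 74)  [2]
  a=26: (26, 0, 71)  [1]
  a=27..30: none
  a=31: (31, -26, 65), (31, 26, 65)  [2]
  a=32..34: none
  a=35: (35, -34, 61), (35, -6, 53), (35, 6, 53), (35, 34, 61)  [4]
  a=36: none
  a=37: (37, -4, 50), (37, 4, 50)  [2]
  a=38: (38, -8, 49), (38, 8, 49)  [2]
  a=39..40: none
  a=41: (41, -18, 47), (41, 18, 47)  [2]
  a=42..49: none
Total reduced forms: 1 + 1 + 2 + 2 + 2 + 1 + 2 + 2 + 2 + 1 + 2 + 4 + 2 + 2 + 2 = 28
h = 28

28
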